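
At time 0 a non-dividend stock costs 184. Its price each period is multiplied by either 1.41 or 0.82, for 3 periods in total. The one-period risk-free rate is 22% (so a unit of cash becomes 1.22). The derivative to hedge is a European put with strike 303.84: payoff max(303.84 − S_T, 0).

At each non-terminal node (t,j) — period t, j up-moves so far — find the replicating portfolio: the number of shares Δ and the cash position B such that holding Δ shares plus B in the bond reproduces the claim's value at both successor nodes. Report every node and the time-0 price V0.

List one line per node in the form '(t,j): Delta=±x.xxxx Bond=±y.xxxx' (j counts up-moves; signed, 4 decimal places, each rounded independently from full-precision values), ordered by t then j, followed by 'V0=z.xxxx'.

The replicating-portfolio and risk-neutral prices coincide; use p* = (1.22−0.82)/(1.41−0.82) = 0.6780 for the latter.
Payoff layer (t=3): V(3,0)=202.3883, V(3,1)=129.3925, V(3,2)=3.8755, V(3,3)=0.0000
(2,0): S=123.7216. Δ = (V_up−V_dn)/(S_up−S_dn) = (129.3925−202.3883)/(174.4475−101.4517) = -1.0000. V = [p*·129.3925 + (1−p*)·202.3883]/1.22 = 125.3276. B = V − Δ·S = 249.0492.
(2,1): S=212.7408. Δ = (V_up−V_dn)/(S_up−S_dn) = (3.8755−129.3925)/(299.9645−174.4475) = -1.0000. V = [p*·3.8755 + (1−p*)·129.3925]/1.22 = 36.3084. B = V − Δ·S = 249.0492.
(2,2): S=365.8104. Δ = (V_up−V_dn)/(S_up−S_dn) = (0.0000−3.8755)/(515.7927−299.9645) = -0.0180. V = [p*·0.0000 + (1−p*)·3.8755]/1.22 = 1.0230. B = V − Δ·S = 7.5916.
(1,0): S=150.8800. Δ = (V_up−V_dn)/(S_up−S_dn) = (36.3084−125.3276)/(212.7408−123.7216) = -1.0000. V = [p*·36.3084 + (1−p*)·125.3276]/1.22 = 53.2587. B = V − Δ·S = 204.1387.
(1,1): S=259.4400. Δ = (V_up−V_dn)/(S_up−S_dn) = (1.0230−36.3084)/(365.8104−212.7408) = -0.2305. V = [p*·1.0230 + (1−p*)·36.3084]/1.22 = 10.1525. B = V − Δ·S = 69.9583.
(0,0): S=184.0000. Δ = (V_up−V_dn)/(S_up−S_dn) = (10.1525−53.2587)/(259.4400−150.8800) = -0.3971. V = [p*·10.1525 + (1−p*)·53.2587]/1.22 = 19.7001. B = V − Δ·S = 92.7614.
Root portfolio cost Δ·184+B reproduces V0=19.7001.

(0,0): Delta=-0.3971 Bond=92.7614
(1,0): Delta=-1.0000 Bond=204.1387
(1,1): Delta=-0.2305 Bond=69.9583
(2,0): Delta=-1.0000 Bond=249.0492
(2,1): Delta=-1.0000 Bond=249.0492
(2,2): Delta=-0.0180 Bond=7.5916
V0=19.7001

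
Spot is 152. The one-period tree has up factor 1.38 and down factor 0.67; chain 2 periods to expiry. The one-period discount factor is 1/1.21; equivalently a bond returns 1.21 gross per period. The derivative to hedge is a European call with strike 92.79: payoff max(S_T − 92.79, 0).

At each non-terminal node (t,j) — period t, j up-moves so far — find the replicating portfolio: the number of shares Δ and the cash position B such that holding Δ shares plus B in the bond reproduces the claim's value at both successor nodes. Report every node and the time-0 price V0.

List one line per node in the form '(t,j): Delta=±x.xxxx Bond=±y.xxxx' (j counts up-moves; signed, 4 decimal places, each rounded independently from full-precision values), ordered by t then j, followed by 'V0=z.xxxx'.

(0,0): Delta=0.9550 Bond=-55.5710
(1,0): Delta=0.6604 Bond=-37.2389
(1,1): Delta=1.0000 Bond=-76.6860
V0=89.5848

Since d<R<u, set p* = (R−d)/(u−d) = 0.7606; price each node as the discounted p*-expectation of its children.
Terminal payoffs: V(2,0)=0.0000, V(2,1)=47.7492, V(2,2)=196.6788
Node (1,0) S=101.8400: V=(p*·47.7492+(1−p*)·0.0000)/1.21=30.0135; Δ=(47.7492−0.0000)/(140.5392−68.2328)=0.6604; B=V−Δ·S=-37.2389
Node (1,1) S=209.7600: V=(p*·196.6788+(1−p*)·47.7492)/1.21=133.0740; Δ=(196.6788−47.7492)/(289.4688−140.5392)=1.0000; B=V−Δ·S=-76.6860
Node (0,0) S=152.0000: V=(p*·133.0740+(1−p*)·30.0135)/1.21=89.5848; Δ=(133.0740−30.0135)/(209.7600−101.8400)=0.9550; B=V−Δ·S=-55.5710
The time-0 hedge costs 89.5848, which is the no-arbitrage price.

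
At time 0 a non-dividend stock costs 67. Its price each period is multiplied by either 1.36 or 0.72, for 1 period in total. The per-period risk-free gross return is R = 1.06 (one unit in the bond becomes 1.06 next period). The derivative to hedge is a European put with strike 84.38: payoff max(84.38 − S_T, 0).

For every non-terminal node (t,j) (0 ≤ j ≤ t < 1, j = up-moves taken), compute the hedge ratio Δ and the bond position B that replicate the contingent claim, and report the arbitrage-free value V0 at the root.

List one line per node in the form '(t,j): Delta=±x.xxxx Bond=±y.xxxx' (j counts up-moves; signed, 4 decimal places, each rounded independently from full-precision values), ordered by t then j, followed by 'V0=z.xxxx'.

Under the risk-neutral measure, an up-move has probability p* = (R−d)/(u−d) = 0.5312 and values discount at R = 1.06.
Payoff layer (t=1): V(1,0)=36.1400, V(1,1)=0.0000
Node (0,0) S=67.0000: V=(p*·0.0000+(1−p*)·36.1400)/1.06=15.9817; Δ=(0.0000−36.1400)/(91.1200−48.2400)=-0.8428; B=V−Δ·S=72.4505
Root portfolio cost Δ·67+B reproduces V0=15.9817.

(0,0): Delta=-0.8428 Bond=72.4505
V0=15.9817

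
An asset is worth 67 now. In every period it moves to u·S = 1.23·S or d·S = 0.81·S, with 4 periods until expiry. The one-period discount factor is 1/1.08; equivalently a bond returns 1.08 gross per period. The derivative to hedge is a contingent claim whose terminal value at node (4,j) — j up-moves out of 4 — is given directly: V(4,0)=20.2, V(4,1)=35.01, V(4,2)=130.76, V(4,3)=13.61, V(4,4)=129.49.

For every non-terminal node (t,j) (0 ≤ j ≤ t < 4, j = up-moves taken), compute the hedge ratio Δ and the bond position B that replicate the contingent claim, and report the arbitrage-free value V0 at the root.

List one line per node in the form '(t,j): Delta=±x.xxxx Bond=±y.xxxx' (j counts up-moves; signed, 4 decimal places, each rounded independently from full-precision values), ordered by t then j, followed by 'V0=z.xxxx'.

(0,0): Delta=0.0886 Bond=47.7673
(1,0): Delta=-0.0962 Bond=61.6210
(1,1): Delta=0.1563 Bond=46.0152
(2,0): Delta=3.3523 Bond=-85.0399
(2,1): Delta=-1.3579 Bond=150.7677
(2,2): Delta=0.7102 Bond=-6.4542
(3,0): Delta=0.9903 Bond=-7.7427
(3,1): Delta=4.2164 Bond=-138.5655
(3,2): Delta=-3.3972 Bond=330.2705
(3,3): Delta=2.2129 Bond=-194.3267
V0=53.7060

Risk-neutral probability p* = (R−d)/(u−d) = (1.08−0.81)/(1.23−0.81) = 0.6429.
At expiry t=4: V(4,0)=20.2000, V(4,1)=35.0100, V(4,2)=130.7600, V(4,3)=13.6100, V(4,4)=129.4900
(3,0): S=35.6065. Δ = (V_up−V_dn)/(S_up−S_dn) = (35.0100−20.2000)/(43.7961−28.8413) = 0.9903. V = [p*·35.0100 + (1−p*)·20.2000]/1.08 = 27.5192. B = V − Δ·S = -7.7427.
(3,1): S=54.0692. Δ = (V_up−V_dn)/(S_up−S_dn) = (130.7600−35.0100)/(66.5051−43.7961) = 4.2164. V = [p*·130.7600 + (1−p*)·35.0100]/1.08 = 89.4107. B = V − Δ·S = -138.5655.
(3,2): S=82.1051. Δ = (V_up−V_dn)/(S_up−S_dn) = (13.6100−130.7600)/(100.9893−66.5051) = -3.3972. V = [p*·13.6100 + (1−p*)·130.7600]/1.08 = 51.3419. B = V − Δ·S = 330.2705.
(3,3): S=124.6781. Δ = (V_up−V_dn)/(S_up−S_dn) = (129.4900−13.6100)/(153.3540−100.9893) = 2.2129. V = [p*·129.4900 + (1−p*)·13.6100]/1.08 = 81.5780. B = V − Δ·S = -194.3267.
(2,0): S=43.9587. Δ = (V_up−V_dn)/(S_up−S_dn) = (89.4107−27.5192)/(54.0692−35.6065) = 3.3523. V = [p*·89.4107 + (1−p*)·27.5192]/1.08 = 62.3209. B = V − Δ·S = -85.0399.
(2,1): S=66.7521. Δ = (V_up−V_dn)/(S_up−S_dn) = (51.3419−89.4107)/(82.1051−54.0692) = -1.3579. V = [p*·51.3419 + (1−p*)·89.4107]/1.08 = 60.1277. B = V − Δ·S = 150.7677.
(2,2): S=101.3643. Δ = (V_up−V_dn)/(S_up−S_dn) = (81.5780−51.3419)/(124.6781−82.1051) = 0.7102. V = [p*·81.5780 + (1−p*)·51.3419]/1.08 = 65.5365. B = V − Δ·S = -6.4542.
(1,0): S=54.2700. Δ = (V_up−V_dn)/(S_up−S_dn) = (60.1277−62.3209)/(66.7521−43.9587) = -0.0962. V = [p*·60.1277 + (1−p*)·62.3209]/1.08 = 56.3991. B = V − Δ·S = 61.6210.
(1,1): S=82.4100. Δ = (V_up−V_dn)/(S_up−S_dn) = (65.5365−60.1277)/(101.3643−66.7521) = 0.1563. V = [p*·65.5365 + (1−p*)·60.1277]/1.08 = 58.8933. B = V − Δ·S = 46.0152.
(0,0): S=67.0000. Δ = (V_up−V_dn)/(S_up−S_dn) = (58.8933−56.3991)/(82.4100−54.2700) = 0.0886. V = [p*·58.8933 + (1−p*)·56.3991]/1.08 = 53.7060. B = V − Δ·S = 47.7673.
Self-financing check: at every node Δ·S+B equals the discounted successor values.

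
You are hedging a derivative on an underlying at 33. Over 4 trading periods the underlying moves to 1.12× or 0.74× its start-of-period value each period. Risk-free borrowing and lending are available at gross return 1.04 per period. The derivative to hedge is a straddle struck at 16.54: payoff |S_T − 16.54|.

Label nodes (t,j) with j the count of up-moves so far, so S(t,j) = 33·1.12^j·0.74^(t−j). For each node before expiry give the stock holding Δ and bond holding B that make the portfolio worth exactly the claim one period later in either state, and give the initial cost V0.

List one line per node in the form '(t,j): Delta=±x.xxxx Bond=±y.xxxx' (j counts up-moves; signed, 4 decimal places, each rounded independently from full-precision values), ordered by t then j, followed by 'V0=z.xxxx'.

(0,0): Delta=0.9700 Bond=-13.0479
(1,0): Delta=0.8516 Bond=-10.6781
(1,1): Delta=0.9909 Bond=-14.3410
(2,0): Delta=0.3549 Bond=-2.1287
(2,1): Delta=0.9391 Bond=-13.4989
(2,2): Delta=1.0000 Bond=-15.2922
(3,0): Delta=-1.0000 Bond=15.9038
(3,1): Delta=0.5936 Bond=-7.0452
(3,2): Delta=1.0000 Bond=-15.9038
(3,3): Delta=1.0000 Bond=-15.9038
V0=18.9626

Since d<R<u, set p* = (R−d)/(u−d) = 0.7895; price each node as the discounted p*-expectation of its children.
At expiry t=4: V(4,0)=6.6444, V(4,1)=1.5629, V(4,2)=6.1280, V(4,3)=17.7683, V(4,4)=35.3861
Node (3,0) S=13.3724: V=(p*·1.5629+(1−p*)·6.6444)/1.04=2.5315; Δ=(1.5629−6.6444)/(14.9771−9.8956)=-1.0000; B=V−Δ·S=15.9038
Node (3,1) S=20.2393: V=(p*·6.1280+(1−p*)·1.5629)/1.04=4.9682; Δ=(6.1280−1.5629)/(22.6680−14.9771)=0.5936; B=V−Δ·S=-7.0452
Node (3,2) S=30.6324: V=(p*·17.7683+(1−p*)·6.1280)/1.04=14.7286; Δ=(17.7683−6.1280)/(34.3083−22.6680)=1.0000; B=V−Δ·S=-15.9038
Node (3,3) S=46.3626: V=(p*·35.3861+(1−p*)·17.7683)/1.04=30.4588; Δ=(35.3861−17.7683)/(51.9261−34.3083)=1.0000; B=V−Δ·S=-15.9038
Node (2,0) S=18.0708: V=(p*·4.9682+(1−p*)·2.5315)/1.04=4.2839; Δ=(4.9682−2.5315)/(20.2393−13.3724)=0.3549; B=V−Δ·S=-2.1287
Node (2,1) S=27.3504: V=(p*·14.7286+(1−p*)·4.9682)/1.04=12.1863; Δ=(14.7286−4.9682)/(30.6324−20.2393)=0.9391; B=V−Δ·S=-13.4989
Node (2,2) S=41.3952: V=(p*·30.4588+(1−p*)·14.7286)/1.04=26.1030; Δ=(30.4588−14.7286)/(46.3626−30.6324)=1.0000; B=V−Δ·S=-15.2922
Node (1,0) S=24.4200: V=(p*·12.1863+(1−p*)·4.2839)/1.04=10.1179; Δ=(12.1863−4.2839)/(27.3504−18.0708)=0.8516; B=V−Δ·S=-10.6781
Node (1,1) S=36.9600: V=(p*·26.1030+(1−p*)·12.1863)/1.04=22.2819; Δ=(26.1030−12.1863)/(41.3952−27.3504)=0.9909; B=V−Δ·S=-14.3410
Node (0,0) S=33.0000: V=(p*·22.2819+(1−p*)·10.1179)/1.04=18.9626; Δ=(22.2819−10.1179)/(36.9600−24.4200)=0.9700; B=V−Δ·S=-13.0479
Each (Δ,B) replicates both successor values, so the strategy is self-financing and V0 is arbitrage-free.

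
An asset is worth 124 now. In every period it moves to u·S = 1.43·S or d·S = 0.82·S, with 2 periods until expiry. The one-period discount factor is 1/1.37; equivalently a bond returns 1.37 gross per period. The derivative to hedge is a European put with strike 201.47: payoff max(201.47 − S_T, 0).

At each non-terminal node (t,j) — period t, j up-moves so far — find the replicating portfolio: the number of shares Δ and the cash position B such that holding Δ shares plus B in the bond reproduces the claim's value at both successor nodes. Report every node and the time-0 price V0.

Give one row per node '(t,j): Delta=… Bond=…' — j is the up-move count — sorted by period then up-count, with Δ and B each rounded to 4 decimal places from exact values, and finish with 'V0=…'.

Since d<R<u, set p* = (R−d)/(u−d) = 0.9016; price each node as the discounted p*-expectation of its children.
Terminal payoffs: V(2,0)=118.0924, V(2,1)=56.0676, V(2,2)=0.0000
(1,0): S=101.6800. Δ = (V_up−V_dn)/(S_up−S_dn) = (56.0676−118.0924)/(145.4024−83.3776) = -1.0000. V = [p*·56.0676 + (1−p*)·118.0924]/1.37 = 45.3784. B = V − Δ·S = 147.0584.
(1,1): S=177.3200. Δ = (V_up−V_dn)/(S_up−S_dn) = (0.0000−56.0676)/(253.5676−145.4024) = -0.5184. V = [p*·0.0000 + (1−p*)·56.0676]/1.37 = 4.0254. B = V − Δ·S = 95.9395.
(0,0): S=124.0000. Δ = (V_up−V_dn)/(S_up−S_dn) = (4.0254−45.3784)/(177.3200−101.6800) = -0.5467. V = [p*·4.0254 + (1−p*)·45.3784]/1.37 = 5.9073. B = V − Δ·S = 73.6990.
The time-0 hedge costs 5.9073, which is the no-arbitrage price.

(0,0): Delta=-0.5467 Bond=73.6990
(1,0): Delta=-1.0000 Bond=147.0584
(1,1): Delta=-0.5184 Bond=95.9395
V0=5.9073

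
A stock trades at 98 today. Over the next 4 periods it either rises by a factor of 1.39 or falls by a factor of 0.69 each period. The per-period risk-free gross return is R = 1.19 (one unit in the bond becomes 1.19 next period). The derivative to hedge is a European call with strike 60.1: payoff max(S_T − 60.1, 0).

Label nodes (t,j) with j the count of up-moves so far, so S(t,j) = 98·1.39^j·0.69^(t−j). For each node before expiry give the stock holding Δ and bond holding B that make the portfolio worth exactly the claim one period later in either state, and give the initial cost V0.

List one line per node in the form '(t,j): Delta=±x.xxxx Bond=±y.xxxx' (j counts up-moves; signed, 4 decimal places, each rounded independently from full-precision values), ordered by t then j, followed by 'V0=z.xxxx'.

(0,0): Delta=0.9722 Bond=-26.6120
(1,0): Delta=0.8791 Bond=-25.3699
(1,1): Delta=0.9907 Bond=-34.1877
(2,0): Delta=0.5522 Bond=-14.9396
(2,1): Delta=0.9440 Bond=-36.2905
(2,2): Delta=1.0000 Bond=-42.4405
(3,0): Delta=0.0000 Bond=0.0000
(3,1): Delta=0.6619 Bond=-24.8893
(3,2): Delta=1.0000 Bond=-50.5042
(3,3): Delta=1.0000 Bond=-50.5042
V0=68.6660

The replicating-portfolio and risk-neutral prices coincide; use p* = (1.19−0.69)/(1.39−0.69) = 0.7143 for the latter.
At expiry t=4: V(4,0)=0.0000, V(4,1)=0.0000, V(4,2)=30.0475, V(4,3)=121.5016, V(4,4)=305.7350
Node (3,0) S=32.1939: V=(p*·0.0000+(1−p*)·0.0000)/1.19=0.0000; Δ=(0.0000−0.0000)/(44.7495−22.2138)=0.0000; B=V−Δ·S=0.0000
Node (3,1) S=64.8543: V=(p*·30.0475+(1−p*)·0.0000)/1.19=18.0357; Δ=(30.0475−0.0000)/(90.1475−44.7495)=0.6619; B=V−Δ·S=-24.8893
Node (3,2) S=130.6486: V=(p*·121.5016+(1−p*)·30.0475)/1.19=80.1444; Δ=(121.5016−30.0475)/(181.6016−90.1475)=1.0000; B=V−Δ·S=-50.5042
Node (3,3) S=263.1907: V=(p*·305.7350+(1−p*)·121.5016)/1.19=212.6865; Δ=(305.7350−121.5016)/(365.8350−181.6016)=1.0000; B=V−Δ·S=-50.5042
Node (2,0) S=46.6578: V=(p*·18.0357+(1−p*)·0.0000)/1.19=10.8258; Δ=(18.0357−0.0000)/(64.8543−32.1939)=0.5522; B=V−Δ·S=-14.9396
Node (2,1) S=93.9918: V=(p*·80.1444+(1−p*)·18.0357)/1.19=52.4362; Δ=(80.1444−18.0357)/(130.6486−64.8543)=0.9440; B=V−Δ·S=-36.2905
Node (2,2) S=189.3458: V=(p*·212.6865+(1−p*)·80.1444)/1.19=146.9053; Δ=(212.6865−80.1444)/(263.1907−130.6486)=1.0000; B=V−Δ·S=-42.4405
Node (1,0) S=67.6200: V=(p*·52.4362+(1−p*)·10.8258)/1.19=34.0735; Δ=(52.4362−10.8258)/(93.9918−46.6578)=0.8791; B=V−Δ·S=-25.3699
Node (1,1) S=136.2200: V=(p*·146.9053+(1−p*)·52.4362)/1.19=100.7682; Δ=(146.9053−52.4362)/(189.3458−93.9918)=0.9907; B=V−Δ·S=-34.1877
Node (0,0) S=98.0000: V=(p*·100.7682+(1−p*)·34.0735)/1.19=68.6660; Δ=(100.7682−34.0735)/(136.2200−67.6200)=0.9722; B=V−Δ·S=-26.6120
The time-0 hedge costs 68.6660, which is the no-arbitrage price.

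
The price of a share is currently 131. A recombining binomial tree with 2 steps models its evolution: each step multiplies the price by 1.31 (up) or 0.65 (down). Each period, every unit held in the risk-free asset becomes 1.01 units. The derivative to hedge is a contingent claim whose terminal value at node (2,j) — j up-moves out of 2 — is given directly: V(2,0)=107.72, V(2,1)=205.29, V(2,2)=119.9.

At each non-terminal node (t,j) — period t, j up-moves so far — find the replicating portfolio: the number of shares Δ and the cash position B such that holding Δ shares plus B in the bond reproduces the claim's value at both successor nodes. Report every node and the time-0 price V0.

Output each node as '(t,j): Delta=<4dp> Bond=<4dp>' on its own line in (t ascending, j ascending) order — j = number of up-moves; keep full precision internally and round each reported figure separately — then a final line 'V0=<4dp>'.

(0,0): Delta=-0.0255 Bond=159.9183
(1,0): Delta=1.7362 Bond=11.5132
(1,1): Delta=-0.7539 Bond=286.5210
V0=156.5784

The replicating-portfolio and risk-neutral prices coincide; use p* = (1.01−0.65)/(1.31−0.65) = 0.5455 for the latter.
Terminal values V(2,·): V(2,0)=107.7200, V(2,1)=205.2900, V(2,2)=119.9000
  t=1,j=0: stock 85.1500 → up 111.5465 (V=205.2900), down 55.3475 (V=107.7200). Price 159.3465; hedge Δ=1.7362, bond B=11.5132.
  t=1,j=1: stock 171.6100 → up 224.8091 (V=119.9000), down 111.5465 (V=205.2900). Price 157.1422; hedge Δ=-0.7539, bond B=286.5210.
  t=0,j=0: stock 131.0000 → up 171.6100 (V=157.1422), down 85.1500 (V=159.3465). Price 156.5784; hedge Δ=-0.0255, bond B=159.9183.
Check: Δ(0,0)·S0 + B(0,0) = 156.5784 = V0.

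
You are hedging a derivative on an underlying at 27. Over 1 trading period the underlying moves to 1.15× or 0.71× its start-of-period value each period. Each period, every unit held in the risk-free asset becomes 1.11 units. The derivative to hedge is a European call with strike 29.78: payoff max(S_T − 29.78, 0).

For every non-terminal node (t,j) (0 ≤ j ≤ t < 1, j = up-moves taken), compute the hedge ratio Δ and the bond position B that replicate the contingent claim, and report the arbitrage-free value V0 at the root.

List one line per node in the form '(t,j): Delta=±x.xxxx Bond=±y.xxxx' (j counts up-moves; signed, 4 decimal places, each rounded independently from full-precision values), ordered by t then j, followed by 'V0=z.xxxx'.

Risk-neutral probability p* = (R−d)/(u−d) = (1.11−0.71)/(1.15−0.71) = 0.9091.
Payoff layer (t=1): V(1,0)=0.0000, V(1,1)=1.2700
(0,0): S=27.0000. Δ = (V_up−V_dn)/(S_up−S_dn) = (1.2700−0.0000)/(31.0500−19.1700) = 0.1069. V = [p*·1.2700 + (1−p*)·0.0000]/1.11 = 1.0401. B = V − Δ·S = -1.8462.
Each (Δ,B) replicates both successor values, so the strategy is self-financing and V0 is arbitrage-free.

(0,0): Delta=0.1069 Bond=-1.8462
V0=1.0401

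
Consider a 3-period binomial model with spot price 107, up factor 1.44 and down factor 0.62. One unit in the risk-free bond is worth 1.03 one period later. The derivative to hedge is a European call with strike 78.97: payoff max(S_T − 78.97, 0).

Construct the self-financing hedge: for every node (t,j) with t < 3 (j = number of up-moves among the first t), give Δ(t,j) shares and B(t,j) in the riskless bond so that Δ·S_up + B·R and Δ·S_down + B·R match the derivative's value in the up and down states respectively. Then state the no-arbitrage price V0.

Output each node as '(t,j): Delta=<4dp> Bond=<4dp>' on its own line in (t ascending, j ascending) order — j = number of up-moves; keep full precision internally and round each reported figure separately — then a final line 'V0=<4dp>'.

(0,0): Delta=0.8034 Bond=-38.3384
(1,0): Delta=0.5229 Bond=-20.8793
(1,1): Delta=0.9241 Bond=-58.0977
(2,0): Delta=0.0000 Bond=0.0000
(2,1): Delta=0.7480 Bond=-43.0114
(2,2): Delta=1.0000 Bond=-76.6699
V0=47.6226

The replicating-portfolio and risk-neutral prices coincide; use p* = (1.03−0.62)/(1.44−0.62) = 0.5000 for the latter.
Payoff layer (t=3): V(3,0)=0.0000, V(3,1)=0.0000, V(3,2)=58.5926, V(3,3)=240.5303
Node (2,0) S=41.1308: V=(p*·0.0000+(1−p*)·0.0000)/1.03=0.0000; Δ=(0.0000−0.0000)/(59.2284−25.5011)=0.0000; B=V−Δ·S=0.0000
Node (2,1) S=95.5296: V=(p*·58.5926+(1−p*)·0.0000)/1.03=28.4430; Δ=(58.5926−0.0000)/(137.5626−59.2284)=0.7480; B=V−Δ·S=-43.0114
Node (2,2) S=221.8752: V=(p*·240.5303+(1−p*)·58.5926)/1.03=145.2053; Δ=(240.5303−58.5926)/(319.5003−137.5626)=1.0000; B=V−Δ·S=-76.6699
Node (1,0) S=66.3400: V=(p*·28.4430+(1−p*)·0.0000)/1.03=13.8073; Δ=(28.4430−0.0000)/(95.5296−41.1308)=0.5229; B=V−Δ·S=-20.8793
Node (1,1) S=154.0800: V=(p*·145.2053+(1−p*)·28.4430)/1.03=84.2953; Δ=(145.2053−28.4430)/(221.8752−95.5296)=0.9241; B=V−Δ·S=-58.0977
Node (0,0) S=107.0000: V=(p*·84.2953+(1−p*)·13.8073)/1.03=47.6226; Δ=(84.2953−13.8073)/(154.0800−66.3400)=0.8034; B=V−Δ·S=-38.3384
The time-0 hedge costs 47.6226, which is the no-arbitrage price.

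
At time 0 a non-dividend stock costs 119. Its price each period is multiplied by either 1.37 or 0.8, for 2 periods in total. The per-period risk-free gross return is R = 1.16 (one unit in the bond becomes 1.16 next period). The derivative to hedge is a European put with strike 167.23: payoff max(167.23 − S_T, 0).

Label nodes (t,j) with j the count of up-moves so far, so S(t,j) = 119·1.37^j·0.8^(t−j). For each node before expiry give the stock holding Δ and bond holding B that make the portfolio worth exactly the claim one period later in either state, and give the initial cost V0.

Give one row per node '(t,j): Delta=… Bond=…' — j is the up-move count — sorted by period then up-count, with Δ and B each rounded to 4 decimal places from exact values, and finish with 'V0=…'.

Under the risk-neutral measure, an up-move has probability p* = (R−d)/(u−d) = 0.6316 and values discount at R = 1.16.
Terminal values V(2,·): V(2,0)=91.0700, V(2,1)=36.8060, V(2,2)=0.0000
Node (1,0) S=95.2000: V=(p*·36.8060+(1−p*)·91.0700)/1.16=48.9638; Δ=(36.8060−91.0700)/(130.4240−76.1600)=-1.0000; B=V−Δ·S=144.1638
Node (1,1) S=163.0300: V=(p*·0.0000+(1−p*)·36.8060)/1.16=11.6897; Δ=(0.0000−36.8060)/(223.3511−130.4240)=-0.3961; B=V−Δ·S=76.2617
Node (0,0) S=119.0000: V=(p*·11.6897+(1−p*)·48.9638)/1.16=21.9158; Δ=(11.6897−48.9638)/(163.0300−95.2000)=-0.5495; B=V−Δ·S=87.3088
Check: Δ(0,0)·S0 + B(0,0) = 21.9158 = V0.

(0,0): Delta=-0.5495 Bond=87.3088
(1,0): Delta=-1.0000 Bond=144.1638
(1,1): Delta=-0.3961 Bond=76.2617
V0=21.9158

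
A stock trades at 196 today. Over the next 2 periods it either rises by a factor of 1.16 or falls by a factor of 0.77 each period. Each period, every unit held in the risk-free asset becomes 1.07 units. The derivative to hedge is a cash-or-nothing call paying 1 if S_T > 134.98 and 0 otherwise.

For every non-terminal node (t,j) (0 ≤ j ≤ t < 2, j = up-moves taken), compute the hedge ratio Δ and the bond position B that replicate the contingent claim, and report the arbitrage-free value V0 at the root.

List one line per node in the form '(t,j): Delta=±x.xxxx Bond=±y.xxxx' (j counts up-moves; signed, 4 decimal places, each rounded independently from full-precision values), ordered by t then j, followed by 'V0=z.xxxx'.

(0,0): Delta=0.0028 Bond=0.2739
(1,0): Delta=0.0170 Bond=-1.8452
(1,1): Delta=0.0000 Bond=0.9346
V0=0.8269

Risk-neutral probability p* = (R−d)/(u−d) = (1.07−0.77)/(1.16−0.77) = 0.7692.
Payoff layer (t=2): V(2,0)=0.0000, V(2,1)=1.0000, V(2,2)=1.0000
  t=1,j=0: stock 150.9200 → up 175.0672 (V=1.0000), down 116.2084 (V=0.0000). Price 0.7189; hedge Δ=0.0170, bond B=-1.8452.
  t=1,j=1: stock 227.3600 → up 263.7376 (V=1.0000), down 175.0672 (V=1.0000). Price 0.9346; hedge Δ=0.0000, bond B=0.9346.
  t=0,j=0: stock 196.0000 → up 227.3600 (V=0.9346), down 150.9200 (V=0.7189). Price 0.8269; hedge Δ=0.0028, bond B=0.2739.
Root portfolio cost Δ·196+B reproduces V0=0.8269.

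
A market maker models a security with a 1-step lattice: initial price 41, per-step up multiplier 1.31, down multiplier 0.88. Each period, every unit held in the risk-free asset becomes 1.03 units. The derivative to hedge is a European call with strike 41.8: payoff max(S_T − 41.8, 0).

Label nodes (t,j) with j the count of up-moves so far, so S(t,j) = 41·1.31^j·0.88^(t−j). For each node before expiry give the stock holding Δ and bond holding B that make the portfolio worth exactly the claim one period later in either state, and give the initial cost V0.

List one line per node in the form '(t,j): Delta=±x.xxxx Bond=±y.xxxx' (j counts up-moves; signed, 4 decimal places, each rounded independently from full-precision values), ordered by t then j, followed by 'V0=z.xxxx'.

(0,0): Delta=0.6756 Bond=-23.6640
V0=4.0336

Risk-neutral probability p* = (R−d)/(u−d) = (1.03−0.88)/(1.31−0.88) = 0.3488.
Payoff layer (t=1): V(1,0)=0.0000, V(1,1)=11.9100
(0,0): S=41.0000. Δ = (V_up−V_dn)/(S_up−S_dn) = (11.9100−0.0000)/(53.7100−36.0800) = 0.6756. V = [p*·11.9100 + (1−p*)·0.0000]/1.03 = 4.0336. B = V − Δ·S = -23.6640.
Self-financing check: at every node Δ·S+B equals the discounted successor values.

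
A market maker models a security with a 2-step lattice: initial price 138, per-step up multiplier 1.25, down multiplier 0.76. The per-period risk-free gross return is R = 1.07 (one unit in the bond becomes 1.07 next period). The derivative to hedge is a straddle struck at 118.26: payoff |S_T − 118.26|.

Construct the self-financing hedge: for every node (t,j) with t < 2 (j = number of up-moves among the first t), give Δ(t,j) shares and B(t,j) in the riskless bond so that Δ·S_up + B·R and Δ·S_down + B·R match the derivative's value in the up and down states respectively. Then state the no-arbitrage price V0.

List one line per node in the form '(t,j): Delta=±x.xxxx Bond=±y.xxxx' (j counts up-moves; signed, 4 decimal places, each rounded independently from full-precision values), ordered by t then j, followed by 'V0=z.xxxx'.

No-arbitrage ⇒ martingale measure with p* = (R−d)/(u−d) = 0.6327.
Terminal values V(2,·): V(2,0)=38.5512, V(2,1)=12.8400, V(2,2)=97.3650
(1,0): S=104.8800. Δ = (V_up−V_dn)/(S_up−S_dn) = (12.8400−38.5512)/(131.1000−79.7088) = -0.5003. V = [p*·12.8400 + (1−p*)·38.5512]/1.07 = 20.8270. B = V − Δ·S = 73.2989.
(1,1): S=172.5000. Δ = (V_up−V_dn)/(S_up−S_dn) = (97.3650−12.8400)/(215.6250−131.1000) = 1.0000. V = [p*·97.3650 + (1−p*)·12.8400]/1.07 = 61.9766. B = V − Δ·S = -110.5234.
(0,0): S=138.0000. Δ = (V_up−V_dn)/(S_up−S_dn) = (61.9766−20.8270)/(172.5000−104.8800) = 0.6085. V = [p*·61.9766 + (1−p*)·20.8270]/1.07 = 43.7948. B = V − Δ·S = -40.1840.
Self-financing check: at every node Δ·S+B equals the discounted successor values.

(0,0): Delta=0.6085 Bond=-40.1840
(1,0): Delta=-0.5003 Bond=73.2989
(1,1): Delta=1.0000 Bond=-110.5234
V0=43.7948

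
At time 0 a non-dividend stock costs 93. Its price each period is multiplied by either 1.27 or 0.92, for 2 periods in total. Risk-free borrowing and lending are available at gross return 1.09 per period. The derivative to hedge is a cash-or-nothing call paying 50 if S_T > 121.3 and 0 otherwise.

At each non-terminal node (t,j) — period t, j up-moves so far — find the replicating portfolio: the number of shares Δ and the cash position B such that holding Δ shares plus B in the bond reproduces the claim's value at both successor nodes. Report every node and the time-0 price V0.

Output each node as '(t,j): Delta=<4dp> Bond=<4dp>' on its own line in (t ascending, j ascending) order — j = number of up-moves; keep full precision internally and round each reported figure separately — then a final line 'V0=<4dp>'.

Risk-neutral probability p* = (R−d)/(u−d) = (1.09−0.92)/(1.27−0.92) = 0.4857.
Terminal values V(2,·): V(2,0)=0.0000, V(2,1)=0.0000, V(2,2)=50.0000
(1,0): S=85.5600. Δ = (V_up−V_dn)/(S_up−S_dn) = (0.0000−0.0000)/(108.6612−78.7152) = 0.0000. V = [p*·0.0000 + (1−p*)·0.0000]/1.09 = 0.0000. B = V − Δ·S = 0.0000.
(1,1): S=118.1100. Δ = (V_up−V_dn)/(S_up−S_dn) = (50.0000−0.0000)/(149.9997−108.6612) = 1.2095. V = [p*·50.0000 + (1−p*)·0.0000]/1.09 = 22.2805. B = V − Δ·S = -120.5767.
(0,0): S=93.0000. Δ = (V_up−V_dn)/(S_up−S_dn) = (22.2805−0.0000)/(118.1100−85.5600) = 0.6845. V = [p*·22.2805 + (1−p*)·0.0000]/1.09 = 9.9284. B = V − Δ·S = -53.7301.
The time-0 hedge costs 9.9284, which is the no-arbitrage price.

(0,0): Delta=0.6845 Bond=-53.7301
(1,0): Delta=0.0000 Bond=0.0000
(1,1): Delta=1.2095 Bond=-120.5767
V0=9.9284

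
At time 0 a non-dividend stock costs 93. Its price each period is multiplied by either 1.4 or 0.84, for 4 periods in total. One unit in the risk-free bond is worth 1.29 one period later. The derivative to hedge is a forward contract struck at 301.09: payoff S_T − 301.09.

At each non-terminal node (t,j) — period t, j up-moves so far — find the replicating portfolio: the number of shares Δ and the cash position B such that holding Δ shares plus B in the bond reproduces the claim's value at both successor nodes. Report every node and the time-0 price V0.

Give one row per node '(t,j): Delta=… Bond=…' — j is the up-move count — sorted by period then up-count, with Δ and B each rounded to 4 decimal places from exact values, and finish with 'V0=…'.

Risk-neutral probability p* = (R−d)/(u−d) = (1.29−0.84)/(1.4−0.84) = 0.8036.
At expiry t=4: V(4,0)=-254.7880, V(4,1)=-223.9199, V(4,2)=-172.4732, V(4,3)=-86.7287, V(4,4)=56.1788
  t=3,j=0: stock 55.1215 → up 77.1701 (V=-223.9199), down 46.3020 (V=-254.7880). Price -178.2816; hedge Δ=1.0000, bond B=-233.4031.
  t=3,j=1: stock 91.8691 → up 128.6168 (V=-172.4732), down 77.1701 (V=-223.9199). Price -141.5340; hedge Δ=1.0000, bond B=-233.4031.
  t=3,j=2: stock 153.1152 → up 214.3613 (V=-86.7287), down 128.6168 (V=-172.4732). Price -80.2879; hedge Δ=1.0000, bond B=-233.4031.
  t=3,j=3: stock 255.1920 → up 357.2688 (V=56.1788), down 214.3613 (V=-86.7287). Price 21.7889; hedge Δ=1.0000, bond B=-233.4031.
  t=2,j=0: stock 65.6208 → up 91.8691 (V=-141.5340), down 55.1215 (V=-178.2816). Price -115.3118; hedge Δ=1.0000, bond B=-180.9326.
  t=2,j=1: stock 109.3680 → up 153.1152 (V=-80.2879), down 91.8691 (V=-141.5340). Price -71.5646; hedge Δ=1.0000, bond B=-180.9326.
  t=2,j=2: stock 182.2800 → up 255.1920 (V=21.7889), down 153.1152 (V=-80.2879). Price 1.3474; hedge Δ=1.0000, bond B=-180.9326.
  t=1,j=0: stock 78.1200 → up 109.3680 (V=-71.5646), down 65.6208 (V=-115.3118). Price -62.1379; hedge Δ=1.0000, bond B=-140.2579.
  t=1,j=1: stock 130.2000 → up 182.2800 (V=1.3474), down 109.3680 (V=-71.5646). Price -10.0579; hedge Δ=1.0000, bond B=-140.2579.
  t=0,j=0: stock 93.0000 → up 130.2000 (V=-10.0579), down 78.1200 (V=-62.1379). Price -15.7270; hedge Δ=1.0000, bond B=-108.7270.
Self-financing check: at every node Δ·S+B equals the discounted successor values.

(0,0): Delta=1.0000 Bond=-108.7270
(1,0): Delta=1.0000 Bond=-140.2579
(1,1): Delta=1.0000 Bond=-140.2579
(2,0): Delta=1.0000 Bond=-180.9326
(2,1): Delta=1.0000 Bond=-180.9326
(2,2): Delta=1.0000 Bond=-180.9326
(3,0): Delta=1.0000 Bond=-233.4031
(3,1): Delta=1.0000 Bond=-233.4031
(3,2): Delta=1.0000 Bond=-233.4031
(3,3): Delta=1.0000 Bond=-233.4031
V0=-15.7270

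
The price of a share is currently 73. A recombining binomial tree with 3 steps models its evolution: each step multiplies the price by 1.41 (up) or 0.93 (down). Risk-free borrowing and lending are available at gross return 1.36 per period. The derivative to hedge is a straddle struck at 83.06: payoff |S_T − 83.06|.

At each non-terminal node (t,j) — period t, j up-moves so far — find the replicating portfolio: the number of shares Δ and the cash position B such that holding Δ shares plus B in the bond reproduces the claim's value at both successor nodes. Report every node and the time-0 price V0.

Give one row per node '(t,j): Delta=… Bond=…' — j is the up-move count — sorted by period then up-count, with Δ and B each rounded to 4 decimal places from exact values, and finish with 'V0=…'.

Risk-neutral probability p* = (R−d)/(u−d) = (1.36−0.93)/(1.41−0.93) = 0.8958.
Terminal payoffs: V(3,0)=24.3419, V(3,1)=5.9642, V(3,2)=51.9121, V(3,3)=121.5751
(2,0): S=63.1377. Δ = (V_up−V_dn)/(S_up−S_dn) = (5.9642−24.3419)/(89.0242−58.7181) = -0.6064. V = [p*·5.9642 + (1−p*)·24.3419]/1.36 = 5.7930. B = V − Δ·S = 44.0801.
(2,1): S=95.7249. Δ = (V_up−V_dn)/(S_up−S_dn) = (51.9121−5.9642)/(134.9721−89.0242) = 1.0000. V = [p*·51.9121 + (1−p*)·5.9642]/1.36 = 34.6514. B = V − Δ·S = -61.0735.
(2,2): S=145.1313. Δ = (V_up−V_dn)/(S_up−S_dn) = (121.5751−51.9121)/(204.6351−134.9721) = 1.0000. V = [p*·121.5751 + (1−p*)·51.9121]/1.36 = 84.0578. B = V − Δ·S = -61.0735.
(1,0): S=67.8900. Δ = (V_up−V_dn)/(S_up−S_dn) = (34.6514−5.7930)/(95.7249−63.1377) = 0.8856. V = [p*·34.6514 + (1−p*)·5.7930]/1.36 = 23.2686. B = V − Δ·S = -36.8530.
(1,1): S=102.9300. Δ = (V_up−V_dn)/(S_up−S_dn) = (84.0578−34.6514)/(145.1313−95.7249) = 1.0000. V = [p*·84.0578 + (1−p*)·34.6514]/1.36 = 58.0230. B = V − Δ·S = -44.9070.
(0,0): S=73.0000. Δ = (V_up−V_dn)/(S_up−S_dn) = (58.0230−23.2686)/(102.9300−67.8900) = 0.9918. V = [p*·58.0230 + (1−p*)·23.2686]/1.36 = 40.0020. B = V − Δ·S = -32.4030.
Self-financing check: at every node Δ·S+B equals the discounted successor values.

(0,0): Delta=0.9918 Bond=-32.4030
(1,0): Delta=0.8856 Bond=-36.8530
(1,1): Delta=1.0000 Bond=-44.9070
(2,0): Delta=-0.6064 Bond=44.0801
(2,1): Delta=1.0000 Bond=-61.0735
(2,2): Delta=1.0000 Bond=-61.0735
V0=40.0020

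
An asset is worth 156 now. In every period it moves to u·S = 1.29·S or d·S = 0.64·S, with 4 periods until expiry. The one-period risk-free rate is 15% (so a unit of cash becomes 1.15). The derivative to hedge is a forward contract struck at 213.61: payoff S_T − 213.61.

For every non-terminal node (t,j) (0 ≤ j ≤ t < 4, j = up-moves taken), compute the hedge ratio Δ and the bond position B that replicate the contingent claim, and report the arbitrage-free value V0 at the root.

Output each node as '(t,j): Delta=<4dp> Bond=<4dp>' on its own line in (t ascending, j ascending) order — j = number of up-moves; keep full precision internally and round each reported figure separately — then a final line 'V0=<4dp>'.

No-arbitrage ⇒ martingale measure with p* = (R−d)/(u−d) = 0.7846.
Payoff layer (t=4): V(4,0)=-187.4375, V(4,1)=-160.8561, V(4,2)=-107.2780, V(4,3)=0.7154, V(4,4)=218.3897
  t=3,j=0: stock 40.8945 → up 52.7539 (V=-160.8561), down 26.1725 (V=-187.4375). Price -144.8534; hedge Δ=1.0000, bond B=-185.7478.
  t=3,j=1: stock 82.4279 → up 106.3320 (V=-107.2780), down 52.7539 (V=-160.8561). Price -103.3199; hedge Δ=1.0000, bond B=-185.7478.
  t=3,j=2: stock 166.1437 → up 214.3254 (V=0.7154), down 106.3320 (V=-107.2780). Price -19.6041; hedge Δ=1.0000, bond B=-185.7478.
  t=3,j=3: stock 334.8835 → up 431.9997 (V=218.3897), down 214.3254 (V=0.7154). Price 149.1357; hedge Δ=1.0000, bond B=-185.7478.
  t=2,j=0: stock 63.8976 → up 82.4279 (V=-103.3199), down 40.8945 (V=-144.8534). Price -97.6222; hedge Δ=1.0000, bond B=-161.5198.
  t=2,j=1: stock 128.7936 → up 166.1437 (V=-19.6041), down 82.4279 (V=-103.3199). Price -32.7262; hedge Δ=1.0000, bond B=-161.5198.
  t=2,j=2: stock 259.5996 → up 334.8835 (V=149.1357), down 166.1437 (V=-19.6041). Price 98.0798; hedge Δ=1.0000, bond B=-161.5198.
  t=1,j=0: stock 99.8400 → up 128.7936 (V=-32.7262), down 63.8976 (V=-97.6222). Price -40.6120; hedge Δ=1.0000, bond B=-140.4520.
  t=1,j=1: stock 201.2400 → up 259.5996 (V=98.0798), down 128.7936 (V=-32.7262). Price 60.7880; hedge Δ=1.0000, bond B=-140.4520.
  t=0,j=0: stock 156.0000 → up 201.2400 (V=60.7880), down 99.8400 (V=-40.6120). Price 33.8678; hedge Δ=1.0000, bond B=-122.1322.
The time-0 hedge costs 33.8678, which is the no-arbitrage price.

(0,0): Delta=1.0000 Bond=-122.1322
(1,0): Delta=1.0000 Bond=-140.4520
(1,1): Delta=1.0000 Bond=-140.4520
(2,0): Delta=1.0000 Bond=-161.5198
(2,1): Delta=1.0000 Bond=-161.5198
(2,2): Delta=1.0000 Bond=-161.5198
(3,0): Delta=1.0000 Bond=-185.7478
(3,1): Delta=1.0000 Bond=-185.7478
(3,2): Delta=1.0000 Bond=-185.7478
(3,3): Delta=1.0000 Bond=-185.7478
V0=33.8678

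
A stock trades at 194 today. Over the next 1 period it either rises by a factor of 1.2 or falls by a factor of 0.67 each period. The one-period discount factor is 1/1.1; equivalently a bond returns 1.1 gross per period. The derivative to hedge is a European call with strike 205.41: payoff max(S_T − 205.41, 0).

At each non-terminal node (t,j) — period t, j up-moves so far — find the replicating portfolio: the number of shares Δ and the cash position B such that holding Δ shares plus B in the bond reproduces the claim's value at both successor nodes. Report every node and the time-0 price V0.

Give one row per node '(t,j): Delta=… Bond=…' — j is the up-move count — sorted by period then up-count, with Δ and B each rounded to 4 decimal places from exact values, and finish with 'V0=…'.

The replicating-portfolio and risk-neutral prices coincide; use p* = (1.1−0.67)/(1.2−0.67) = 0.8113 for the latter.
At expiry t=1: V(1,0)=0.0000, V(1,1)=27.3900
Node (0,0) S=194.0000: V=(p*·27.3900+(1−p*)·0.0000)/1.1=20.2019; Δ=(27.3900−0.0000)/(232.8000−129.9800)=0.2664; B=V−Δ·S=-31.4774
Root portfolio cost Δ·194+B reproduces V0=20.2019.

(0,0): Delta=0.2664 Bond=-31.4774
V0=20.2019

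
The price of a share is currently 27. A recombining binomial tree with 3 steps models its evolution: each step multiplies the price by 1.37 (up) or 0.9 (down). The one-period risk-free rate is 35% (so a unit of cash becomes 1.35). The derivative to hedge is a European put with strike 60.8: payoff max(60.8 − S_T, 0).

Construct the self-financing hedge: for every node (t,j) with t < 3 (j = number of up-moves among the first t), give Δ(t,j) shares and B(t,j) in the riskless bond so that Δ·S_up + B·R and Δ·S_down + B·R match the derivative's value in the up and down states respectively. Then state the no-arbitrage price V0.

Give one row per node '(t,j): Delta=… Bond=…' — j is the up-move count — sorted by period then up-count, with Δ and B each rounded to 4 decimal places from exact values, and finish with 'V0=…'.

Risk-neutral probability p* = (R−d)/(u−d) = (1.35−0.9)/(1.37−0.9) = 0.9574.
At expiry t=3: V(3,0)=41.1170, V(3,1)=30.8381, V(3,2)=15.1913, V(3,3)=0.0000
(2,0): S=21.8700. Δ = (V_up−V_dn)/(S_up−S_dn) = (30.8381−41.1170)/(29.9619−19.6830) = -1.0000. V = [p*·30.8381 + (1−p*)·41.1170]/1.35 = 23.1670. B = V − Δ·S = 45.0370.
(2,1): S=33.2910. Δ = (V_up−V_dn)/(S_up−S_dn) = (15.1913−30.8381)/(45.6087−29.9619) = -1.0000. V = [p*·15.1913 + (1−p*)·30.8381]/1.35 = 11.7460. B = V − Δ·S = 45.0370.
(2,2): S=50.6763. Δ = (V_up−V_dn)/(S_up−S_dn) = (0.0000−15.1913)/(69.4265−45.6087) = -0.6378. V = [p*·0.0000 + (1−p*)·15.1913]/1.35 = 0.4788. B = V − Δ·S = 32.8008.
(1,0): S=24.3000. Δ = (V_up−V_dn)/(S_up−S_dn) = (11.7460−23.1670)/(33.2910−21.8700) = -1.0000. V = [p*·11.7460 + (1−p*)·23.1670]/1.35 = 9.0608. B = V − Δ·S = 33.3608.
(1,1): S=36.9900. Δ = (V_up−V_dn)/(S_up−S_dn) = (0.4788−11.7460)/(50.6763−33.2910) = -0.6481. V = [p*·0.4788 + (1−p*)·11.7460]/1.35 = 0.7099. B = V − Δ·S = 24.6826.
(0,0): S=27.0000. Δ = (V_up−V_dn)/(S_up−S_dn) = (0.7099−9.0608)/(36.9900−24.3000) = -0.6581. V = [p*·0.7099 + (1−p*)·9.0608]/1.35 = 0.7890. B = V − Δ·S = 18.5570.
Root portfolio cost Δ·27+B reproduces V0=0.7890.

(0,0): Delta=-0.6581 Bond=18.5570
(1,0): Delta=-1.0000 Bond=33.3608
(1,1): Delta=-0.6481 Bond=24.6826
(2,0): Delta=-1.0000 Bond=45.0370
(2,1): Delta=-1.0000 Bond=45.0370
(2,2): Delta=-0.6378 Bond=32.8008
V0=0.7890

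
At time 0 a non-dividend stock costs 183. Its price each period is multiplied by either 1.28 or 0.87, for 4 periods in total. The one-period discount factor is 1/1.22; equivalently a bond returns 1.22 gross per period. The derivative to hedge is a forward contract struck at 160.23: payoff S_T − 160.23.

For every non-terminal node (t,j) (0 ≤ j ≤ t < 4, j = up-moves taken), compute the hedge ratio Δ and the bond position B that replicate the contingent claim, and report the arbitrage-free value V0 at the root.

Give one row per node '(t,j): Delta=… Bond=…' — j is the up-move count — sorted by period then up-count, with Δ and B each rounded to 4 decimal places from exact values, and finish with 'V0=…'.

Under the risk-neutral measure, an up-move has probability p* = (R−d)/(u−d) = 0.8537 and values discount at R = 1.22.
Terminal payoffs: V(4,0)=-55.3897, V(4,1)=-5.9823, V(4,2)=66.7092, V(4,3)=173.6576, V(4,4)=331.0069
Node (3,0) S=120.5060: V=(p*·-5.9823+(1−p*)·-55.3897)/1.22=-10.8300; Δ=(-5.9823−-55.3897)/(154.2477−104.8403)=1.0000; B=V−Δ·S=-131.3361
Node (3,1) S=177.2963: V=(p*·66.7092+(1−p*)·-5.9823)/1.22=45.9602; Δ=(66.7092−-5.9823)/(226.9392−154.2477)=1.0000; B=V−Δ·S=-131.3361
Node (3,2) S=260.8497: V=(p*·173.6576+(1−p*)·66.7092)/1.22=129.5136; Δ=(173.6576−66.7092)/(333.8876−226.9392)=1.0000; B=V−Δ·S=-131.3361
Node (3,3) S=383.7788: V=(p*·331.0069+(1−p*)·173.6576)/1.22=252.4428; Δ=(331.0069−173.6576)/(491.2369−333.8876)=1.0000; B=V−Δ·S=-131.3361
Node (2,0) S=138.5127: V=(p*·45.9602+(1−p*)·-10.8300)/1.22=30.8602; Δ=(45.9602−-10.8300)/(177.2963−120.5060)=1.0000; B=V−Δ·S=-107.6525
Node (2,1) S=203.7888: V=(p*·129.5136+(1−p*)·45.9602)/1.22=96.1363; Δ=(129.5136−45.9602)/(260.8497−177.2963)=1.0000; B=V−Δ·S=-107.6525
Node (2,2) S=299.8272: V=(p*·252.4428+(1−p*)·129.5136)/1.22=192.1747; Δ=(252.4428−129.5136)/(383.7788−260.8497)=1.0000; B=V−Δ·S=-107.6525
Node (1,0) S=159.2100: V=(p*·96.1363+(1−p*)·30.8602)/1.22=70.9702; Δ=(96.1363−30.8602)/(203.7888−138.5127)=1.0000; B=V−Δ·S=-88.2398
Node (1,1) S=234.2400: V=(p*·192.1747+(1−p*)·96.1363)/1.22=146.0002; Δ=(192.1747−96.1363)/(299.8272−203.7888)=1.0000; B=V−Δ·S=-88.2398
Node (0,0) S=183.0000: V=(p*·146.0002+(1−p*)·70.9702)/1.22=110.6723; Δ=(146.0002−70.9702)/(234.2400−159.2100)=1.0000; B=V−Δ·S=-72.3277
Each (Δ,B) replicates both successor values, so the strategy is self-financing and V0 is arbitrage-free.

(0,0): Delta=1.0000 Bond=-72.3277
(1,0): Delta=1.0000 Bond=-88.2398
(1,1): Delta=1.0000 Bond=-88.2398
(2,0): Delta=1.0000 Bond=-107.6525
(2,1): Delta=1.0000 Bond=-107.6525
(2,2): Delta=1.0000 Bond=-107.6525
(3,0): Delta=1.0000 Bond=-131.3361
(3,1): Delta=1.0000 Bond=-131.3361
(3,2): Delta=1.0000 Bond=-131.3361
(3,3): Delta=1.0000 Bond=-131.3361
V0=110.6723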